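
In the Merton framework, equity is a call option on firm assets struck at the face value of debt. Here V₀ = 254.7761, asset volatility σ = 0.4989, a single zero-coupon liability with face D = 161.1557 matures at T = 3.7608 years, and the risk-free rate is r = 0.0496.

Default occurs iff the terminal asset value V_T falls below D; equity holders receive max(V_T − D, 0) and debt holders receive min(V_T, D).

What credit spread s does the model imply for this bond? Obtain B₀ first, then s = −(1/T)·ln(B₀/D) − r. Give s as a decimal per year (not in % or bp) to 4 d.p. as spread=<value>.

d₁ = [ln(V₀/D) + (r + σ²/2)T] / (σ√T)
   = [ln(254.7761/161.1557) + (0.0496 + 0.5·0.4989²)·3.7608] / (0.4989·√3.7608)
   = [0.458014 + 0.654570] / 0.967506 = 1.149950
d₂ = d₁ − σ√T = 1.149950 − 0.967506 = 0.182444
N(d₁) = 0.874918,  N(d₂) = 0.572383,  e^(−rT) = 0.829829
E₀ = V₀·N(d₁) − D·e^(−rT)·N(d₂)
   = 254.7761·0.874918 − 161.1557·0.829829·0.572383 = 146.362419
B₀ = V₀ − E₀ = 254.7761 − 146.362419 = 108.413681
spread = −(1/T)·ln(B₀/D) − r = −(1/3.7608)·ln(108.413681/161.1557) − 0.0496 = 0.05580754

spread=0.0558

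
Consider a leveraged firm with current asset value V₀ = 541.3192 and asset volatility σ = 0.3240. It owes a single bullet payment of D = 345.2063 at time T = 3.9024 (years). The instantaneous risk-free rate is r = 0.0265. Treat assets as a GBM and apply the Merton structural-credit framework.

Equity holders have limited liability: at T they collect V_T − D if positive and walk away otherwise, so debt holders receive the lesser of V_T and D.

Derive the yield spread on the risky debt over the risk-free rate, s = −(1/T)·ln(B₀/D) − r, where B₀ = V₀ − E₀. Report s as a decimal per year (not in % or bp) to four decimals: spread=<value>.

d₁ = [ln(V₀/D) + (r + σ²/2)T] / (σ√T)
   = [ln(541.3192/345.2063) + (0.0265 + 0.5·0.3240²)·3.9024] / (0.3240·√3.9024)
   = [0.449867 + 0.308243] / 0.640046 = 1.184462
d₂ = d₁ − σ√T = 1.184462 − 0.640046 = 0.544416
N(d₁) = 0.881885,  N(d₂) = 0.706923,  e^(−rT) = 0.901754
E₀ = V₀·N(d₁) − D·e^(−rT)·N(d₂)
   = 541.3192·0.881885 − 345.2063·0.901754·0.706923 = 257.322503
B₀ = V₀ − E₀ = 541.3192 − 257.322503 = 283.996697
spread = −(1/T)·ln(B₀/D) − r = −(1/3.9024)·ln(283.996697/345.2063) − 0.0265 = 0.02351527

spread=0.0235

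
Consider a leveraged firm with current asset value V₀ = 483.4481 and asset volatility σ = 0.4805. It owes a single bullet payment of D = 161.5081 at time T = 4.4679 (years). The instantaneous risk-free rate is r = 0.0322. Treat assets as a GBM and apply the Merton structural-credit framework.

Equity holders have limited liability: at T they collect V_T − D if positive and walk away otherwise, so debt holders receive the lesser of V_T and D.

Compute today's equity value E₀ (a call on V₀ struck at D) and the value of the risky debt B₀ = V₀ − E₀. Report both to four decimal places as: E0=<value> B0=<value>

E0=356.5853 B0=126.8628

d₁ = [ln(V₀/D) + (r + σ²/2)T] / (σ√T)
   = [ln(483.4481/161.5081) + (0.0322 + 0.5·0.4805²)·4.4679] / (0.4805·√4.4679)
   = [1.096389 + 0.659641] / 1.015652 = 1.728967
d₂ = d₁ − σ√T = 1.728967 − 1.015652 = 0.713315
N(d₁) = 0.958093,  N(d₂) = 0.762175,  e^(−rT) = 0.866003
E₀ = V₀·N(d₁) − D·e^(−rT)·N(d₂)
   = 483.4481·0.958093 − 161.5081·0.866003·0.762175 = 356.585272
B₀ = V₀ − E₀ = 483.4481 − 356.585272 = 126.862828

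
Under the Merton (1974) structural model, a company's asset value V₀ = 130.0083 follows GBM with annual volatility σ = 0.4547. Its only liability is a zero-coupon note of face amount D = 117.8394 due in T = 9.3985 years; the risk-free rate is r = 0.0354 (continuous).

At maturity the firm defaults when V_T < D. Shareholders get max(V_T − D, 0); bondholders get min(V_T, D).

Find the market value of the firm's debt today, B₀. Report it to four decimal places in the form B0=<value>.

d₁ = [ln(V₀/D) + (r + σ²/2)T] / (σ√T)
   = [ln(130.0083/117.8394) + (0.0354 + 0.5·0.4547²)·9.3985] / (0.4547·√9.3985)
   = [0.098276 + 1.304287] / 1.393973 = 1.006162
d₂ = d₁ − σ√T = 1.006162 − 1.393973 = -0.387811
N(d₁) = 0.842831,  N(d₂) = 0.349078,  e^(−rT) = 0.716980
E₀ = V₀·N(d₁) − D·e^(−rT)·N(d₂)
   = 130.0083·0.842831 − 117.8394·0.716980·0.349078 = 80.081952
B₀ = V₀ − E₀ = 130.0083 − 80.081952 = 49.926348

B0=49.9263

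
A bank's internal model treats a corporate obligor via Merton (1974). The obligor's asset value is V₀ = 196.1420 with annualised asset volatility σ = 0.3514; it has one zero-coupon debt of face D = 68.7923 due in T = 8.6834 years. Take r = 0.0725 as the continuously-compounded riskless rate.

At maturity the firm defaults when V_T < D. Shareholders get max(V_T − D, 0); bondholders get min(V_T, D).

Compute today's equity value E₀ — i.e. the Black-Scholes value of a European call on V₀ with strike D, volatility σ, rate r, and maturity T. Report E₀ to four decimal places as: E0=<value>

d₁ = [ln(V₀/D) + (r + σ²/2)T] / (σ√T)
   = [ln(196.1420/68.7923) + (0.0725 + 0.5·0.3514²)·8.6834] / (0.3514·√8.6834)
   = [1.047747 + 1.165668] / 1.035492 = 2.137550
d₂ = d₁ − σ√T = 2.137550 − 1.035492 = 1.102058
N(d₁) = 0.983723,  N(d₂) = 0.864782,  e^(−rT) = 0.532833
E₀ = V₀·N(d₁) − D·e^(−rT)·N(d₂)
   = 196.1420·0.983723 − 68.7923·0.532833·0.864782 = 161.251033

E0=161.2510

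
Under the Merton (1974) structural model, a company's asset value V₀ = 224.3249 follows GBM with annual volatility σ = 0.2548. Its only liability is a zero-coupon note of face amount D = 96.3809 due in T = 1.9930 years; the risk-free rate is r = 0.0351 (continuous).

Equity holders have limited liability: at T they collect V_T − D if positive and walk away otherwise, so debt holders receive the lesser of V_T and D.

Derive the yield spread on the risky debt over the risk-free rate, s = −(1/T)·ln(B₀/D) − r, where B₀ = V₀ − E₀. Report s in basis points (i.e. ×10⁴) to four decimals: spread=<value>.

spread=4.9335

d₁ = [ln(V₀/D) + (r + σ²/2)T] / (σ√T)
   = [ln(224.3249/96.3809) + (0.0351 + 0.5·0.2548²)·1.9930] / (0.2548·√1.9930)
   = [0.844787 + 0.134650] / 0.359710 = 2.722850
d₂ = d₁ − σ√T = 2.722850 − 0.359710 = 2.363139
N(d₁) = 0.996764,  N(d₂) = 0.990940,  e^(−rT) = 0.932436
E₀ = V₀·N(d₁) − D·e^(−rT)·N(d₂)
   = 224.3249·0.996764 − 96.3809·0.932436·0.990940 = 134.544158
B₀ = V₀ − E₀ = 224.3249 − 134.544158 = 89.780742
spread = −(1/T)·ln(B₀/D) − r = −(1/1.9930)·ln(89.780742/96.3809) − 0.0351 = 0.00049335
in basis points: 0.00049335 × 10⁴ = 4.9335 bp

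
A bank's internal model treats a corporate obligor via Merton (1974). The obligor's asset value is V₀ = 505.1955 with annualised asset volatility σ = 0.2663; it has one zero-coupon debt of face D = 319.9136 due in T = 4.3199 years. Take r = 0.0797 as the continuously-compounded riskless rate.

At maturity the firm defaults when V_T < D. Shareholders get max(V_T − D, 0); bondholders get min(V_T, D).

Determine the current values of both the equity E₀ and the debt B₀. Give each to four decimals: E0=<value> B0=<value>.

E0=284.4806 B0=220.7149

d₁ = [ln(V₀/D) + (r + σ²/2)T] / (σ√T)
   = [ln(505.1955/319.9136) + (0.0797 + 0.5·0.2663²)·4.3199] / (0.2663·√4.3199)
   = [0.456895 + 0.497470] / 0.553488 = 1.724275
d₂ = d₁ − σ√T = 1.724275 − 0.553488 = 1.170787
N(d₁) = 0.957671,  N(d₂) = 0.879158,  e^(−rT) = 0.708719
E₀ = V₀·N(d₁) − D·e^(−rT)·N(d₂)
   = 505.1955·0.957671 − 319.9136·0.708719·0.879158 = 284.480555
B₀ = V₀ − E₀ = 505.1955 − 284.480555 = 220.714945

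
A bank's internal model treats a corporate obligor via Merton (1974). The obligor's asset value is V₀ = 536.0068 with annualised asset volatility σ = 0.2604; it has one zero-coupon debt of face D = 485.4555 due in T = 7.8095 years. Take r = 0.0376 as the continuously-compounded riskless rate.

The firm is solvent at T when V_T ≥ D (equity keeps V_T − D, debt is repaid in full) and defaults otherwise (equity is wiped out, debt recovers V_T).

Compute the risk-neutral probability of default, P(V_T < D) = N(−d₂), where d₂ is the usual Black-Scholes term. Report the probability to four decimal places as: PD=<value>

PD=0.4302

d₁ = [ln(V₀/D) + (r + σ²/2)T] / (σ√T)
   = [ln(536.0068/485.4555) + (0.0376 + 0.5·0.2604²)·7.8095] / (0.2604·√7.8095)
   = [0.099059 + 0.558411] / 0.727700 = 0.903490
d₂ = d₁ − σ√T = 0.903490 − 0.727700 = 0.175790
risk-neutral PD = N(−d₂) = N(-0.175790) = 0.430229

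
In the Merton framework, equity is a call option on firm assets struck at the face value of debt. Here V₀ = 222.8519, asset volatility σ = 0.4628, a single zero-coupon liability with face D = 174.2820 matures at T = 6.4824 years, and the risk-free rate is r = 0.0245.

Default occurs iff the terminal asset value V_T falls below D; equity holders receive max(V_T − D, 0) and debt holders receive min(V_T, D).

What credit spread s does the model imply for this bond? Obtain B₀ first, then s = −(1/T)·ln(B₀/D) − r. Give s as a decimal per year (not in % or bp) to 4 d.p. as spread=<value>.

d₁ = [ln(V₀/D) + (r + σ²/2)T] / (σ√T)
   = [ln(222.8519/174.2820) + (0.0245 + 0.5·0.4628²)·6.4824] / (0.4628·√6.4824)
   = [0.245833 + 0.853031] / 1.178315 = 0.932573
d₂ = d₁ − σ√T = 0.932573 − 1.178315 = -0.245742
N(d₁) = 0.824480,  N(d₂) = 0.402941,  e^(−rT) = 0.853151
E₀ = V₀·N(d₁) − D·e^(−rT)·N(d₂)
   = 222.8519·0.824480 − 174.2820·0.853151·0.402941 = 123.824027
B₀ = V₀ − E₀ = 222.8519 − 123.824027 = 99.027873
spread = −(1/T)·ln(B₀/D) − r = −(1/6.4824)·ln(99.027873/174.2820) − 0.0245 = 0.06270124

spread=0.0627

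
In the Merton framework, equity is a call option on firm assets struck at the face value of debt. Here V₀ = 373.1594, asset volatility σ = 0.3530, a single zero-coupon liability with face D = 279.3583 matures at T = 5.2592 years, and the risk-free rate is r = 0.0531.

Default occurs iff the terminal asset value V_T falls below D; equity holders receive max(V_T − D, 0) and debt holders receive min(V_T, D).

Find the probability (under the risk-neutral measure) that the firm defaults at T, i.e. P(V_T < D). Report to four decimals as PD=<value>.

d₁ = [ln(V₀/D) + (r + σ²/2)T] / (σ√T)
   = [ln(373.1594/279.3583) + (0.0531 + 0.5·0.3530²)·5.2592] / (0.3530·√5.2592)
   = [0.289510 + 0.606935] / 0.809533 = 1.107362
d₂ = d₁ − σ√T = 1.107362 − 0.809533 = 0.297829
risk-neutral PD = N(−d₂) = N(-0.297829) = 0.382917

PD=0.3829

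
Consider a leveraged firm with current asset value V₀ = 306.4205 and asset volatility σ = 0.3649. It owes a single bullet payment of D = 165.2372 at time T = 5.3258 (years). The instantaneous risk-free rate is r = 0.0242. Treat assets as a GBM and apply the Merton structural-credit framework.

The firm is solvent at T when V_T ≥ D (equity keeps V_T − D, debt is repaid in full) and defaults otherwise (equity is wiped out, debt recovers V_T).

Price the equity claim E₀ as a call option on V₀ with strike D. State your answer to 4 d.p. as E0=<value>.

d₁ = [ln(V₀/D) + (r + σ²/2)T] / (σ√T)
   = [ln(306.4205/165.2372) + (0.0242 + 0.5·0.3649²)·5.3258] / (0.3649·√5.3258)
   = [0.617576 + 0.483455] / 0.842105 = 1.307475
d₂ = d₁ − σ√T = 1.307475 − 0.842105 = 0.465370
N(d₁) = 0.904474,  N(d₂) = 0.679167,  e^(−rT) = 0.879076
E₀ = V₀·N(d₁) − D·e^(−rT)·N(d₂)
   = 306.4205·0.904474 − 165.2372·0.879076·0.679167 = 178.496426

E0=178.4964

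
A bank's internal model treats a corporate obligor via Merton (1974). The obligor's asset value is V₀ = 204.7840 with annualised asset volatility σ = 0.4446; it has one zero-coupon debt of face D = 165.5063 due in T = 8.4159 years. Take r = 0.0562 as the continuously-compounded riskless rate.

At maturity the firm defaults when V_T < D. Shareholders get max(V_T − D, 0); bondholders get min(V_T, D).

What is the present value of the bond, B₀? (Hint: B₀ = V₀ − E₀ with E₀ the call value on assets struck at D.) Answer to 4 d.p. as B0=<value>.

B0=71.4281

d₁ = [ln(V₀/D) + (r + σ²/2)T] / (σ√T)
   = [ln(204.7840/165.5063) + (0.0562 + 0.5·0.4446²)·8.4159] / (0.4446·√8.4159)
   = [0.212947 + 1.304756] / 1.289792 = 1.176703
d₂ = d₁ − σ√T = 1.176703 − 1.289792 = -0.113089
N(d₁) = 0.880343,  N(d₂) = 0.454980,  e^(−rT) = 0.623147
E₀ = V₀·N(d₁) − D·e^(−rT)·N(d₂)
   = 204.7840·0.880343 − 165.5063·0.623147·0.454980 = 133.355946
B₀ = V₀ − E₀ = 204.7840 − 133.355946 = 71.428054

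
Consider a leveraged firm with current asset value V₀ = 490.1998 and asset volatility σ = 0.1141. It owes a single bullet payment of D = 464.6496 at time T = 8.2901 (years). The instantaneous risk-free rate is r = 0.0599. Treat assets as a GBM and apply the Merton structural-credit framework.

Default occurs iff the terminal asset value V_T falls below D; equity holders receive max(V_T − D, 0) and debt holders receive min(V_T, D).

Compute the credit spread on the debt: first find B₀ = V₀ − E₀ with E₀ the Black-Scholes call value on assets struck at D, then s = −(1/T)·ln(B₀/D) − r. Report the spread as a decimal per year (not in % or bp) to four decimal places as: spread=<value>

spread=0.0010

d₁ = [ln(V₀/D) + (r + σ²/2)T] / (σ√T)
   = [ln(490.1998/464.6496) + (0.0599 + 0.5·0.1141²)·8.2901] / (0.1141·√8.2901)
   = [0.053529 + 0.550541] / 0.328523 = 1.838746
d₂ = d₁ − σ√T = 1.838746 − 0.328523 = 1.510223
N(d₁) = 0.967024,  N(d₂) = 0.934507,  e^(−rT) = 0.608610
E₀ = V₀·N(d₁) − D·e^(−rT)·N(d₂)
   = 490.1998·0.967024 − 464.6496·0.608610·0.934507 = 209.765138
B₀ = V₀ − E₀ = 490.1998 − 209.765138 = 280.434662
spread = −(1/T)·ln(B₀/D) − r = −(1/8.2901)·ln(280.434662/464.6496) − 0.0599 = 0.00100913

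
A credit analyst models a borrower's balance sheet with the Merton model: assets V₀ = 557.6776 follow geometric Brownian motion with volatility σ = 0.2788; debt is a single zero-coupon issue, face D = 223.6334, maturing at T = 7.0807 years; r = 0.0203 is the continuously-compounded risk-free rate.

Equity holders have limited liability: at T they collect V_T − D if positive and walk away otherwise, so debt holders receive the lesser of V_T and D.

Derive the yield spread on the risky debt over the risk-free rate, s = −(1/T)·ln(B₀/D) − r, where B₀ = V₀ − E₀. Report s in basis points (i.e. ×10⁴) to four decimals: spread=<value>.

d₁ = [ln(V₀/D) + (r + σ²/2)T] / (σ√T)
   = [ln(557.6776/223.6334) + (0.0203 + 0.5·0.2788²)·7.0807] / (0.2788·√7.0807)
   = [0.913773 + 0.418928] / 0.741875 = 1.796394
d₂ = d₁ − σ√T = 1.796394 − 0.741875 = 1.054519
N(d₁) = 0.963784,  N(d₂) = 0.854177,  e^(−rT) = 0.866114
E₀ = V₀·N(d₁) − D·e^(−rT)·N(d₂)
   = 557.6776·0.963784 − 223.6334·0.866114·0.854177 = 372.033376
B₀ = V₀ − E₀ = 557.6776 − 372.033376 = 185.644224
spread = −(1/T)·ln(B₀/D) − r = −(1/7.0807)·ln(185.644224/223.6334) − 0.0203 = 0.00599345
in basis points: 0.00599345 × 10⁴ = 59.9345 bp

spread=59.9345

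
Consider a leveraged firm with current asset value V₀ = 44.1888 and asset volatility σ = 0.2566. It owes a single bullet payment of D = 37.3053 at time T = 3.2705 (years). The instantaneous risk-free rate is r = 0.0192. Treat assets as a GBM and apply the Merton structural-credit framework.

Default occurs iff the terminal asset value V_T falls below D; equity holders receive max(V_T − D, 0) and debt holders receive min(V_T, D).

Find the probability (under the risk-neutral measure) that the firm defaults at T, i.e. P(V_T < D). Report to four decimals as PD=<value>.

d₁ = [ln(V₀/D) + (r + σ²/2)T] / (σ√T)
   = [ln(44.1888/37.3053) + (0.0192 + 0.5·0.2566²)·3.2705] / (0.2566·√3.2705)
   = [0.169336 + 0.170464] / 0.464049 = 0.732251
d₂ = d₁ − σ√T = 0.732251 − 0.464049 = 0.268202
risk-neutral PD = N(−d₂) = N(-0.268202) = 0.394272

PD=0.3943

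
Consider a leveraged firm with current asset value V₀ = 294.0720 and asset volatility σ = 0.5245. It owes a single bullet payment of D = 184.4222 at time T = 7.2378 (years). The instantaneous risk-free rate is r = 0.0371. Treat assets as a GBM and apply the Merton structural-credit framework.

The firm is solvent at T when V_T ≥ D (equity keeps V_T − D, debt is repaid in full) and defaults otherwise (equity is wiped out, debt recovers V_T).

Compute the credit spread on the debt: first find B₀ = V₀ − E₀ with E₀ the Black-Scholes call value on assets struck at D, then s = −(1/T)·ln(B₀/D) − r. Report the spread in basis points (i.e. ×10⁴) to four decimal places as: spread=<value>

d₁ = [ln(V₀/D) + (r + σ²/2)T] / (σ√T)
   = [ln(294.0720/184.4222) + (0.0371 + 0.5·0.5245²)·7.2378] / (0.5245·√7.2378)
   = [0.466597 + 1.264083] / 1.411071 = 1.226501
d₂ = d₁ − σ√T = 1.226501 − 1.411071 = -0.184570
N(d₁) = 0.889995,  N(d₂) = 0.426783,  e^(−rT) = 0.764508
E₀ = V₀·N(d₁) − D·e^(−rT)·N(d₂)
   = 294.0720·0.889995 − 184.4222·0.764508·0.426783 = 201.549424
B₀ = V₀ − E₀ = 294.0720 − 201.549424 = 92.522576
spread = −(1/T)·ln(B₀/D) − r = −(1/7.2378)·ln(92.522576/184.4222) − 0.0371 = 0.05820175
in basis points: 0.05820175 × 10⁴ = 582.0175 bp

spread=582.0175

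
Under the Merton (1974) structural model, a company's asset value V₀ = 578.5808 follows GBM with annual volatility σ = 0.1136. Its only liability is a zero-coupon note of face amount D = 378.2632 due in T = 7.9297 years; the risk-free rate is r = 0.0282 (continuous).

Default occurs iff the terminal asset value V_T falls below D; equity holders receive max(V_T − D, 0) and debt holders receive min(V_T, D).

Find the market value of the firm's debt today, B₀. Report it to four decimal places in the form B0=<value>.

d₁ = [ln(V₀/D) + (r + σ²/2)T] / (σ√T)
   = [ln(578.5808/378.2632) + (0.0282 + 0.5·0.1136²)·7.9297] / (0.1136·√7.9297)
   = [0.424988 + 0.274784] / 0.319894 = 2.187508
d₂ = d₁ − σ√T = 2.187508 − 0.319894 = 1.867614
N(d₁) = 0.985647,  N(d₂) = 0.969092,  e^(−rT) = 0.799621
E₀ = V₀·N(d₁) − D·e^(−rT)·N(d₂)
   = 578.5808·0.985647 − 378.2632·0.799621·0.969092 = 277.158074
B₀ = V₀ − E₀ = 578.5808 − 277.158074 = 301.422726

B0=301.4227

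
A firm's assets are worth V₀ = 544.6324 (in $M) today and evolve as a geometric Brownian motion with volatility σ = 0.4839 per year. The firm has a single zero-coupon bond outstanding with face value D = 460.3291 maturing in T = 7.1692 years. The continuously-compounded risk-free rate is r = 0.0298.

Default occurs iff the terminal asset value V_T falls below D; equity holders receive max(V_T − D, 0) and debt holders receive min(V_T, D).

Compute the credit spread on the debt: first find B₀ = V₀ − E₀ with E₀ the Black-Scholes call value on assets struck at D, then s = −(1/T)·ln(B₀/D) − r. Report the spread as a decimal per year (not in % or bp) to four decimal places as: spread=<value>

spread=0.0677

d₁ = [ln(V₀/D) + (r + σ²/2)T] / (σ√T)
   = [ln(544.6324/460.3291) + (0.0298 + 0.5·0.4839²)·7.1692] / (0.4839·√7.1692)
   = [0.168169 + 1.053009] / 1.295660 = 0.942515
d₂ = d₁ − σ√T = 0.942515 − 1.295660 = -0.353145
N(d₁) = 0.827035,  N(d₂) = 0.361990,  e^(−rT) = 0.807637
E₀ = V₀·N(d₁) − D·e^(−rT)·N(d₂)
   = 544.6324·0.827035 − 460.3291·0.807637·0.361990 = 315.850066
B₀ = V₀ − E₀ = 544.6324 − 315.850066 = 228.782334
spread = −(1/T)·ln(B₀/D) − r = −(1/7.1692)·ln(228.782334/460.3291) − 0.0298 = 0.06772422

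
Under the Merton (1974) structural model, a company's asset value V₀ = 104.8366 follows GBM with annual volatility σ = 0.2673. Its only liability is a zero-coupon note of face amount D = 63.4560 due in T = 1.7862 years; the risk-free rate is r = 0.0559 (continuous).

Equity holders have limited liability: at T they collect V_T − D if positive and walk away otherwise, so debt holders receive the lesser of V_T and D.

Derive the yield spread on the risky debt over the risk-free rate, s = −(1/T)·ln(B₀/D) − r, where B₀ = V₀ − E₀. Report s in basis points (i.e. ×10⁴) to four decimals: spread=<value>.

d₁ = [ln(V₀/D) + (r + σ²/2)T] / (σ√T)
   = [ln(104.8366/63.4560) + (0.0559 + 0.5·0.2673²)·1.7862] / (0.2673·√1.7862)
   = [0.502056 + 0.163660] / 0.357243 = 1.863481
d₂ = d₁ − σ√T = 1.863481 − 0.357243 = 1.506238
N(d₁) = 0.968803,  N(d₂) = 0.933997,  e^(−rT) = 0.904974
E₀ = V₀·N(d₁) − D·e^(−rT)·N(d₂)
   = 104.8366·0.968803 − 63.4560·0.904974·0.933997 = 47.930218
B₀ = V₀ − E₀ = 104.8366 − 47.930218 = 56.906382
spread = −(1/T)·ln(B₀/D) − r = −(1/1.7862)·ln(56.906382/63.4560) − 0.0559 = 0.00508940
in basis points: 0.00508940 × 10⁴ = 50.8940 bp

spread=50.8940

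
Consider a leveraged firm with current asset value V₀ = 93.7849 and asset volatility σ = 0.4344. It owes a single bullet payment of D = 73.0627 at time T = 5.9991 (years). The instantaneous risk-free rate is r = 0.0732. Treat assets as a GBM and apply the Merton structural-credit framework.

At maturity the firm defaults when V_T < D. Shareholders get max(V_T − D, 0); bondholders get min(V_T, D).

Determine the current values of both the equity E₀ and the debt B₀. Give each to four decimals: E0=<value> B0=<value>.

E0=56.9016 B0=36.8833

d₁ = [ln(V₀/D) + (r + σ²/2)T] / (σ√T)
   = [ln(93.7849/73.0627) + (0.0732 + 0.5·0.4344²)·5.9991] / (0.4344·√5.9991)
   = [0.249686 + 1.005159] / 1.063979 = 1.179390
d₂ = d₁ − σ√T = 1.179390 − 1.063979 = 0.115411
N(d₁) = 0.880878,  N(d₂) = 0.545940,  e^(−rT) = 0.644594
E₀ = V₀·N(d₁) − D·e^(−rT)·N(d₂)
   = 93.7849·0.880878 − 73.0627·0.644594·0.545940 = 56.901600
B₀ = V₀ − E₀ = 93.7849 − 56.901600 = 36.883300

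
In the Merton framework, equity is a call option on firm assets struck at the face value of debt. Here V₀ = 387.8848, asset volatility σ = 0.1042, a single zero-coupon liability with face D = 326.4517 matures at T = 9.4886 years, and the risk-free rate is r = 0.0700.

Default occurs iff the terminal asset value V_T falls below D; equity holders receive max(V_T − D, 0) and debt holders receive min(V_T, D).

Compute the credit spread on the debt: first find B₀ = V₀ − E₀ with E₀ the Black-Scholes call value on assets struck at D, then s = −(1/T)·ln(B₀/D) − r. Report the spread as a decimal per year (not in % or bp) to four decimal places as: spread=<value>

d₁ = [ln(V₀/D) + (r + σ²/2)T] / (σ√T)
   = [ln(387.8848/326.4517) + (0.0700 + 0.5·0.1042²)·9.4886] / (0.1042·√9.4886)
   = [0.172426 + 0.715714] / 0.320973 = 2.767023
d₂ = d₁ − σ√T = 2.767023 − 0.320973 = 2.446050
N(d₁) = 0.997171,  N(d₂) = 0.992778,  e^(−rT) = 0.514684
E₀ = V₀·N(d₁) − D·e^(−rT)·N(d₂)
   = 387.8848·0.997171 − 326.4517·0.514684·0.992778 = 219.981521
B₀ = V₀ − E₀ = 387.8848 − 219.981521 = 167.903279
spread = −(1/T)·ln(B₀/D) − r = −(1/9.4886)·ln(167.903279/326.4517) − 0.0700 = 0.00007292

spread=0.0001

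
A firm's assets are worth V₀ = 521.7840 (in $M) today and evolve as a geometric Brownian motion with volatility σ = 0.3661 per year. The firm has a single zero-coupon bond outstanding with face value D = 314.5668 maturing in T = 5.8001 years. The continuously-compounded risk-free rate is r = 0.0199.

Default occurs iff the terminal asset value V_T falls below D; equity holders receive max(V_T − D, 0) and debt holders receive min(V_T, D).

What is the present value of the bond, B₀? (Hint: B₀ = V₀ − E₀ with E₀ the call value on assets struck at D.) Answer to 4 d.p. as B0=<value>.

B0=235.0420

d₁ = [ln(V₀/D) + (r + σ²/2)T] / (σ√T)
   = [ln(521.7840/314.5668) + (0.0199 + 0.5·0.3661²)·5.8001] / (0.3661·√5.8001)
   = [0.506057 + 0.504113] / 0.881693 = 1.145717
d₂ = d₁ − σ√T = 1.145717 − 0.881693 = 0.264024
N(d₁) = 0.874044,  N(d₂) = 0.604119,  e^(−rT) = 0.890990
E₀ = V₀·N(d₁) − D·e^(−rT)·N(d₂)
   = 521.7840·0.874044 − 314.5668·0.890990·0.604119 = 286.742046
B₀ = V₀ − E₀ = 521.7840 − 286.742046 = 235.041954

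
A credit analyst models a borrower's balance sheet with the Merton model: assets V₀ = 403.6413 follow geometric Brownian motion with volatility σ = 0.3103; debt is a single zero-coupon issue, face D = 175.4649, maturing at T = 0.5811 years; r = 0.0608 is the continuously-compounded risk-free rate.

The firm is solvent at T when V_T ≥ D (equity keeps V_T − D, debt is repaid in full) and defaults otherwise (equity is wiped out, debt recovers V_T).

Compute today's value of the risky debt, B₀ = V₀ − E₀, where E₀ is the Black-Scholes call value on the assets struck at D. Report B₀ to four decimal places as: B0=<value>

d₁ = [ln(V₀/D) + (r + σ²/2)T] / (σ√T)
   = [ln(403.6413/175.4649) + (0.0608 + 0.5·0.3103²)·0.5811] / (0.3103·√0.5811)
   = [0.833088 + 0.063307] / 0.236541 = 3.789587
d₂ = d₁ − σ√T = 3.789587 − 0.236541 = 3.553046
N(d₁) = 0.999925,  N(d₂) = 0.999810,  e^(−rT) = 0.965286
E₀ = V₀·N(d₁) − D·e^(−rT)·N(d₂)
   = 403.6413·0.999925 − 175.4649·0.965286·0.999810 = 234.269288
B₀ = V₀ − E₀ = 403.6413 − 234.269288 = 169.372012

B0=169.3720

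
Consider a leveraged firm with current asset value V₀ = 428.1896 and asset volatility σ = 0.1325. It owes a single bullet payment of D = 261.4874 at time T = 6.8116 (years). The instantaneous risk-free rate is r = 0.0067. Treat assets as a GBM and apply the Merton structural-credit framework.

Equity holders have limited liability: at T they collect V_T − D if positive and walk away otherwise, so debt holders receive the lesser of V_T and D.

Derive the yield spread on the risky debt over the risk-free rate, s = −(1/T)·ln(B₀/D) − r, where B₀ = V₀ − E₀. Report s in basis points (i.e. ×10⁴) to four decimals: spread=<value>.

spread=16.9515

d₁ = [ln(V₀/D) + (r + σ²/2)T] / (σ√T)
   = [ln(428.1896/261.4874) + (0.0067 + 0.5·0.1325²)·6.8116] / (0.1325·√6.8116)
   = [0.493180 + 0.105431] / 0.345812 = 1.731028
d₂ = d₁ − σ√T = 1.731028 − 0.345812 = 1.385216
N(d₁) = 0.958277,  N(d₂) = 0.917007,  e^(−rT) = 0.955388
E₀ = V₀·N(d₁) − D·e^(−rT)·N(d₂)
   = 428.1896·0.958277 − 261.4874·0.955388·0.917007 = 181.235688
B₀ = V₀ − E₀ = 428.1896 − 181.235688 = 246.953912
spread = −(1/T)·ln(B₀/D) − r = −(1/6.8116)·ln(246.953912/261.4874) − 0.0067 = 0.00169515
in basis points: 0.00169515 × 10⁴ = 16.9515 bp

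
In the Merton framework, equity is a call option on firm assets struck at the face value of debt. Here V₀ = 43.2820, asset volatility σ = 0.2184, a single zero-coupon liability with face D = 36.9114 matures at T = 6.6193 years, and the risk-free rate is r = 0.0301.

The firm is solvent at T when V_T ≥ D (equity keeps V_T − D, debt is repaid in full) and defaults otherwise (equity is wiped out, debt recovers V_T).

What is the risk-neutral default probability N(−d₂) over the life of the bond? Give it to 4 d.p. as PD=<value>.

d₁ = [ln(V₀/D) + (r + σ²/2)T] / (σ√T)
   = [ln(43.2820/36.9114) + (0.0301 + 0.5·0.2184²)·6.6193] / (0.2184·√6.6193)
   = [0.159216 + 0.357106] / 0.561900 = 0.918888
d₂ = d₁ − σ√T = 0.918888 − 0.561900 = 0.356989
risk-neutral PD = N(−d₂) = N(-0.356989) = 0.360550

PD=0.3606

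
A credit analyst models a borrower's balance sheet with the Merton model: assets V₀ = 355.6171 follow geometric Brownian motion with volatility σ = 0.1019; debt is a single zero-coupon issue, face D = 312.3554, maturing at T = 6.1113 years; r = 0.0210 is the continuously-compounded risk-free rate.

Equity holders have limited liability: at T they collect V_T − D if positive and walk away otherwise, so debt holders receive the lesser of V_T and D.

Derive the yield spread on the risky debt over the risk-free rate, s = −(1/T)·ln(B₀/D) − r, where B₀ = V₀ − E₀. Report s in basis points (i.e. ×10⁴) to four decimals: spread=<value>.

d₁ = [ln(V₀/D) + (r + σ²/2)T] / (σ√T)
   = [ln(355.6171/312.3554) + (0.0210 + 0.5·0.1019²)·6.1113] / (0.1019·√6.1113)
   = [0.129713 + 0.160066] / 0.251907 = 1.150339
d₂ = d₁ − σ√T = 1.150339 − 0.251907 = 0.898431
N(d₁) = 0.874998,  N(d₂) = 0.815522,  e^(−rT) = 0.879557
E₀ = V₀·N(d₁) − D·e^(−rT)·N(d₂)
   = 355.6171·0.874998 − 312.3554·0.879557·0.815522 = 87.112294
B₀ = V₀ − E₀ = 355.6171 − 87.112294 = 268.504806
spread = −(1/T)·ln(B₀/D) − r = −(1/6.1113)·ln(268.504806/312.3554) − 0.0210 = 0.00375297
in basis points: 0.00375297 × 10⁴ = 37.5297 bp

spread=37.5297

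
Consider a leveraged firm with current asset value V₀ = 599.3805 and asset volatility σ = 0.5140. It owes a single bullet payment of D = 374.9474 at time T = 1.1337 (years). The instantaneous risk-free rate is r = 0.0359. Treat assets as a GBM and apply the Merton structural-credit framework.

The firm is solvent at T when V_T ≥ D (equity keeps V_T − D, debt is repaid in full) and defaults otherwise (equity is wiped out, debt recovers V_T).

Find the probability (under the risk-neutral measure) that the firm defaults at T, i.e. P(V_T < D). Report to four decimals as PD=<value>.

PD=0.2553

d₁ = [ln(V₀/D) + (r + σ²/2)T] / (σ√T)
   = [ln(599.3805/374.9474) + (0.0359 + 0.5·0.5140²)·1.1337] / (0.5140·√1.1337)
   = [0.469111 + 0.190459] / 0.547283 = 1.205171
d₂ = d₁ − σ√T = 1.205171 − 0.547283 = 0.657888
risk-neutral PD = N(−d₂) = N(-0.657888) = 0.255305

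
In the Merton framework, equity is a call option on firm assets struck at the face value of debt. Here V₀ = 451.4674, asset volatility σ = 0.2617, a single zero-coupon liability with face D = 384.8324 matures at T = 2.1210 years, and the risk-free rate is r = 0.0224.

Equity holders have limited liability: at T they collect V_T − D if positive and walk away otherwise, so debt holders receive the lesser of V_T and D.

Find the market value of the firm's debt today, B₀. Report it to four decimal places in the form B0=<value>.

B0=338.5998

d₁ = [ln(V₀/D) + (r + σ²/2)T] / (σ√T)
   = [ln(451.4674/384.8324) + (0.0224 + 0.5·0.2617²)·2.1210] / (0.2617·√2.1210)
   = [0.159695 + 0.120141] / 0.381131 = 0.734226
d₂ = d₁ − σ√T = 0.734226 − 0.381131 = 0.353095
N(d₁) = 0.768594,  N(d₂) = 0.637991,  e^(−rT) = 0.953601
E₀ = V₀·N(d₁) − D·e^(−rT)·N(d₂)
   = 451.4674·0.768594 − 384.8324·0.953601·0.637991 = 112.867555
B₀ = V₀ − E₀ = 451.4674 − 112.867555 = 338.599845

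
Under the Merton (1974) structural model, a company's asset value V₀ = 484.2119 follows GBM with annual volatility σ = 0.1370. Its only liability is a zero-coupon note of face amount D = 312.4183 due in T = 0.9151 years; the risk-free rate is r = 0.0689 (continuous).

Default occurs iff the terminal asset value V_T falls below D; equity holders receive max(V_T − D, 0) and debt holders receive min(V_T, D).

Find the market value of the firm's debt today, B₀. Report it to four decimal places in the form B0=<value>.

B0=293.3276

d₁ = [ln(V₀/D) + (r + σ²/2)T] / (σ√T)
   = [ln(484.2119/312.4183) + (0.0689 + 0.5·0.1370²)·0.9151] / (0.1370·√0.9151)
   = [0.438180 + 0.071638] / 0.131055 = 3.890094
d₂ = d₁ − σ√T = 3.890094 − 0.131055 = 3.759039
N(d₁) = 0.999950,  N(d₂) = 0.999915,  e^(−rT) = 0.938896
E₀ = V₀·N(d₁) − D·e^(−rT)·N(d₂)
   = 484.2119·0.999950 − 312.4183·0.938896·0.999915 = 190.884313
B₀ = V₀ − E₀ = 484.2119 − 190.884313 = 293.327587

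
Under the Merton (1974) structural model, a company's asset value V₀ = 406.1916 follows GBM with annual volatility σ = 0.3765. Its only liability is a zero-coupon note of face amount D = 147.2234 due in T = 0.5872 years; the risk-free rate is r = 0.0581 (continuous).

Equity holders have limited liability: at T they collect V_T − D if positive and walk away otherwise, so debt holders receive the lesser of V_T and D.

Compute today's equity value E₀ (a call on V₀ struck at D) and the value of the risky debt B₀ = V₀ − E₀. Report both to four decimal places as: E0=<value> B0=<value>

d₁ = [ln(V₀/D) + (r + σ²/2)T] / (σ√T)
   = [ln(406.1916/147.2234) + (0.0581 + 0.5·0.3765²)·0.5872] / (0.3765·√0.5872)
   = [1.014874 + 0.075735] / 0.288508 = 3.780166
d₂ = d₁ − σ√T = 3.780166 − 0.288508 = 3.491658
N(d₁) = 0.999922,  N(d₂) = 0.999760,  e^(−rT) = 0.966459
E₀ = V₀·N(d₁) − D·e^(−rT)·N(d₂)
   = 406.1916·0.999922 − 147.2234·0.966459·0.999760 = 263.908529
B₀ = V₀ − E₀ = 406.1916 − 263.908529 = 142.283071

E0=263.9085 B0=142.2831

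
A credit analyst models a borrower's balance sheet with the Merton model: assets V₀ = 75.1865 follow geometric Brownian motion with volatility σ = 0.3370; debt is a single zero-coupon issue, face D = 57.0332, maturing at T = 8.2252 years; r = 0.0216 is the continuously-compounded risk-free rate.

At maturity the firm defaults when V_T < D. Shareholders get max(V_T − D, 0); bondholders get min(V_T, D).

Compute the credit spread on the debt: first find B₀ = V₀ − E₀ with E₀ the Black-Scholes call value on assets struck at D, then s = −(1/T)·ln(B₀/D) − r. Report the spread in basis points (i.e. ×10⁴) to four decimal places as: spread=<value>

d₁ = [ln(V₀/D) + (r + σ²/2)T] / (σ√T)
   = [ln(75.1865/57.0332) + (0.0216 + 0.5·0.3370²)·8.2252] / (0.3370·√8.2252)
   = [0.276338 + 0.644728] / 0.966503 = 0.952989
d₂ = d₁ − σ√T = 0.952989 − 0.966503 = -0.013514
N(d₁) = 0.829702,  N(d₂) = 0.494609,  e^(−rT) = 0.837223
E₀ = V₀·N(d₁) − D·e^(−rT)·N(d₂)
   = 75.1865·0.829702 − 57.0332·0.837223·0.494609 = 38.765059
B₀ = V₀ − E₀ = 75.1865 − 38.765059 = 36.421441
spread = −(1/T)·ln(B₀/D) − r = −(1/8.2252)·ln(36.421441/57.0332) − 0.0216 = 0.03292462
in basis points: 0.03292462 × 10⁴ = 329.2462 bp

spread=329.2462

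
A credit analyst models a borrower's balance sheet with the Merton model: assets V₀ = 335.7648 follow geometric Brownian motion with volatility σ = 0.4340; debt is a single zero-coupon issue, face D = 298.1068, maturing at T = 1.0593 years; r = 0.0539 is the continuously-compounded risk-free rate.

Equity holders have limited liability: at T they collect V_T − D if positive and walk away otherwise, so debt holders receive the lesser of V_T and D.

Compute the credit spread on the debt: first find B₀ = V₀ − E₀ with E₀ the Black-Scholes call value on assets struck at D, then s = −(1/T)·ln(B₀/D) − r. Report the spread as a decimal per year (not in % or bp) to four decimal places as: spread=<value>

spread=0.1122

d₁ = [ln(V₀/D) + (r + σ²/2)T] / (σ√T)
   = [ln(335.7648/298.1068) + (0.0539 + 0.5·0.4340²)·1.0593] / (0.4340·√1.0593)
   = [0.118959 + 0.156859] / 0.446683 = 0.617481
d₂ = d₁ − σ√T = 0.617481 − 0.446683 = 0.170798
N(d₁) = 0.731541,  N(d₂) = 0.567809,  e^(−rT) = 0.944503
E₀ = V₀·N(d₁) − D·e^(−rT)·N(d₂)
   = 335.7648·0.731541 − 298.1068·0.944503·0.567809 = 85.751964
B₀ = V₀ − E₀ = 335.7648 − 85.751964 = 250.012836
spread = −(1/T)·ln(B₀/D) − r = −(1/1.0593)·ln(250.012836/298.1068) − 0.0539 = 0.11219039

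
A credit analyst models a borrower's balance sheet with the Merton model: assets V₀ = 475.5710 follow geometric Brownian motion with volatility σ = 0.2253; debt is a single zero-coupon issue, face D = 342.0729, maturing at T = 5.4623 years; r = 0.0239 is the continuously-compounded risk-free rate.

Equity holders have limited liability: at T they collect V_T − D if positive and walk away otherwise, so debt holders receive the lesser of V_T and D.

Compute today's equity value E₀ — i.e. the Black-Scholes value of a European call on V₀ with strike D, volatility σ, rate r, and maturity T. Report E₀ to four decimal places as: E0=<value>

E0=195.8919

d₁ = [ln(V₀/D) + (r + σ²/2)T] / (σ√T)
   = [ln(475.5710/342.0729) + (0.0239 + 0.5·0.2253²)·5.4623] / (0.2253·√5.4623)
   = [0.329492 + 0.269182] / 0.526561 = 1.136952
d₂ = d₁ − σ√T = 1.136952 − 0.526561 = 0.610390
N(d₁) = 0.872221,  N(d₂) = 0.729198,  e^(−rT) = 0.877614
E₀ = V₀·N(d₁) − D·e^(−rT)·N(d₂)
   = 475.5710·0.872221 − 342.0729·0.877614·0.729198 = 195.891859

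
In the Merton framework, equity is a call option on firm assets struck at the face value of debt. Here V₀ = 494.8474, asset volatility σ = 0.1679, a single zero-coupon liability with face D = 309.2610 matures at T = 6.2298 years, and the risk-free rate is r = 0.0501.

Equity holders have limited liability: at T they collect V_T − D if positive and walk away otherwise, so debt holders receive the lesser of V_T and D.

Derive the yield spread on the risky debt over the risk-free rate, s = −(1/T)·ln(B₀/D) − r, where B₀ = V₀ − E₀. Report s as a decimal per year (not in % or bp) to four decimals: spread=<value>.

spread=0.0012

d₁ = [ln(V₀/D) + (r + σ²/2)T] / (σ√T)
   = [ln(494.8474/309.2610) + (0.0501 + 0.5·0.1679²)·6.2298] / (0.1679·√6.2298)
   = [0.470064 + 0.399923] / 0.419071 = 2.075989
d₂ = d₁ − σ√T = 2.075989 − 0.419071 = 1.656918
N(d₁) = 0.981053,  N(d₂) = 0.951232,  e^(−rT) = 0.731899
E₀ = V₀·N(d₁) − D·e^(−rT)·N(d₂)
   = 494.8474·0.981053 − 309.2610·0.731899·0.951232 = 270.162059
B₀ = V₀ − E₀ = 494.8474 − 270.162059 = 224.685341
spread = −(1/T)·ln(B₀/D) − r = −(1/6.2298)·ln(224.685341/309.2610) − 0.0501 = 0.00118329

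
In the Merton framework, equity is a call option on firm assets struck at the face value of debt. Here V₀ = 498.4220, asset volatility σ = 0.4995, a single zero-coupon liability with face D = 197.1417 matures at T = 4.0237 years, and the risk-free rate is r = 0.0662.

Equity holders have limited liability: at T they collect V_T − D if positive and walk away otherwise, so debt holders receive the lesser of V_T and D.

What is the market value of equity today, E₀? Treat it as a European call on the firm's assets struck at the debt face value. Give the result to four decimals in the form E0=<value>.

E0=361.8083

d₁ = [ln(V₀/D) + (r + σ²/2)T] / (σ√T)
   = [ln(498.4220/197.1417) + (0.0662 + 0.5·0.4995²)·4.0237] / (0.4995·√4.0237)
   = [0.927524 + 0.768326] / 1.001955 = 1.692541
d₂ = d₁ − σ√T = 1.692541 − 1.001955 = 0.690586
N(d₁) = 0.954729,  N(d₂) = 0.755087,  e^(−rT) = 0.766156
E₀ = V₀·N(d₁) − D·e^(−rT)·N(d₂)
   = 498.4220·0.954729 − 197.1417·0.766156·0.755087 = 361.808330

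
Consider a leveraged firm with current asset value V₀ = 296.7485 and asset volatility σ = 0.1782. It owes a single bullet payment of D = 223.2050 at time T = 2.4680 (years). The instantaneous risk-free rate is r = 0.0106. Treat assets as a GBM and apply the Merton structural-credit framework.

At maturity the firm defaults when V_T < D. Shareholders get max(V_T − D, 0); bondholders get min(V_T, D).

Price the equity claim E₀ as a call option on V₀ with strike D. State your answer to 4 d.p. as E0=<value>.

d₁ = [ln(V₀/D) + (r + σ²/2)T] / (σ√T)
   = [ln(296.7485/223.2050) + (0.0106 + 0.5·0.1782²)·2.4680] / (0.1782·√2.4680)
   = [0.284794 + 0.065347] / 0.279950 = 1.250728
d₂ = d₁ − σ√T = 1.250728 − 0.279950 = 0.970778
N(d₁) = 0.894483,  N(d₂) = 0.834171,  e^(−rT) = 0.974178
E₀ = V₀·N(d₁) − D·e^(−rT)·N(d₂)
   = 296.7485·0.894483 − 223.2050·0.974178·0.834171 = 84.053223

E0=84.0532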